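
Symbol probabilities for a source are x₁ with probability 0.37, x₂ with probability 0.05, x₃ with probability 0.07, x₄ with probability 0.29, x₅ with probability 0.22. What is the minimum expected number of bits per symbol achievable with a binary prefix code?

Repeatedly combine the two least-probable nodes; the expected code length is the sum of the merged weights.
merge 1/20 + 7/100 → 3/25
merge 3/25 + 11/50 → 17/50
merge 29/100 + 17/50 → 63/100
merge 37/100 + 63/100 → 1
L = 3/25 + 17/50 + 63/100 + 1 = 209/100 = 2.09 bits/symbol.

2.09 bits/symbol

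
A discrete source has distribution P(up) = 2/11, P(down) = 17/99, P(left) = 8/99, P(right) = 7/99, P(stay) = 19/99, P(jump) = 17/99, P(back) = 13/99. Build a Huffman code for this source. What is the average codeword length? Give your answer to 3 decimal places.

2.778 bits/symbol

Repeatedly combine the two least-probable nodes; the expected code length is the sum of the merged weights.
merge 7/99 + 8/99 → 5/33
merge 13/99 + 5/33 → 28/99
merge 17/99 + 17/99 → 34/99
merge 2/11 + 19/99 → 37/99
merge 28/99 + 34/99 → 62/99
merge 37/99 + 62/99 → 1
L = 5/33 + 28/99 + 34/99 + 37/99 + 62/99 + 1 = 25/9 ≈ 2.778 bits/symbol.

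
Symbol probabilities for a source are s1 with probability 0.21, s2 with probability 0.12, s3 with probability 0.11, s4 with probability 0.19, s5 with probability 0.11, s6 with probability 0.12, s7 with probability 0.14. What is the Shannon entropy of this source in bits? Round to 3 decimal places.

H = −Σ pᵢ log₂ pᵢ.
−0.21·log₂(0.21) = 0.4728
−0.12·log₂(0.12) = 0.3671
−0.11·log₂(0.11) = 0.3503
−0.19·log₂(0.19) = 0.4552
−0.11·log₂(0.11) = 0.3503
−0.12·log₂(0.12) = 0.3671
−0.14·log₂(0.14) = 0.3971
Sum ≈ 2.7599 → 2.760 bits.

2.760 bits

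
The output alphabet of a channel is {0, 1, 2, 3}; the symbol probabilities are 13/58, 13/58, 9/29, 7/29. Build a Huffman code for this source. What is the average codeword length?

2 bits/symbol

Repeatedly combine the two least-probable nodes; the expected code length is the sum of the merged weights.
merge 13/58 + 13/58 → 13/29
merge 7/29 + 9/29 → 16/29
merge 13/29 + 16/29 → 1
L = 13/29 + 16/29 + 1 = 2 bits/symbol.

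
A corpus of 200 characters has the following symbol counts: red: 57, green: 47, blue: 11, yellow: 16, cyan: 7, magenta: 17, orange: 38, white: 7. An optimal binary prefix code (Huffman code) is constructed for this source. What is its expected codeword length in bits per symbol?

Probabilities are the counts divided by 200.
Repeatedly combine the two least-probable nodes; the expected code length is the sum of the merged weights.
merge 7/200 + 7/200 → 7/100
merge 11/200 + 7/100 → 1/8
merge 2/25 + 17/200 → 33/200
merge 1/8 + 33/200 → 29/100
merge 19/100 + 47/200 → 17/40
merge 57/200 + 29/100 → 23/40
merge 17/40 + 23/40 → 1
L = 7/100 + 1/8 + 33/200 + 29/100 + 17/40 + 23/40 + 1 = 53/20 = 2.65 bits/symbol.

2.65 bits/symbol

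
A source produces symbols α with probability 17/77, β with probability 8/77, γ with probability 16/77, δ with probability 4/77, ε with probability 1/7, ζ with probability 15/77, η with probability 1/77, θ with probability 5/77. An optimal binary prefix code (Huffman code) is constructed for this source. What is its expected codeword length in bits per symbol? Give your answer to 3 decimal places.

Repeatedly combine the two least-probable nodes; the expected code length is the sum of the merged weights.
merge 1/77 + 4/77 → 5/77
merge 5/77 + 5/77 → 10/77
merge 8/77 + 10/77 → 18/77
merge 1/7 + 15/77 → 26/77
merge 16/77 + 17/77 → 3/7
merge 18/77 + 26/77 → 4/7
merge 3/7 + 4/7 → 1
L = 5/77 + 10/77 + 18/77 + 26/77 + 3/7 + 4/7 + 1 = 213/77 ≈ 2.766 bits/symbol.

2.766 bits/symbol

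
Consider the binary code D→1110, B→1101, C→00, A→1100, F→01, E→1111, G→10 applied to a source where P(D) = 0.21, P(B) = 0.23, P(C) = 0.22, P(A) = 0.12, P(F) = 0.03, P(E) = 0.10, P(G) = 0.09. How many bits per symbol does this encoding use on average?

3.32 bits/symbol

L̄ = Σ pᵢ·ℓᵢ = 0.21·4 + 0.23·4 + 0.22·2 + 0.12·4 + 0.03·2 + 0.10·4 + 0.09·2 = 3.32 bits/symbol.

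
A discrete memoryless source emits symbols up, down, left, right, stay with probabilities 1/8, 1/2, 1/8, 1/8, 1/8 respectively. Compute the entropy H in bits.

Each probability is a power of 1/2, so log₂(1/p) is an integer.
H = Σ p·log₂(1/p) = 1/8·3 + 1/2·1 + 1/8·3 + 1/8·3 + 1/8·3 = 2 bits.

2 bits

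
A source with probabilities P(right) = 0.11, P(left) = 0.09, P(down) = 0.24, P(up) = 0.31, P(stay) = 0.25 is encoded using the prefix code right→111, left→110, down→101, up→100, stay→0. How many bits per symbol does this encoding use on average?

2.5 bits/symbol

L̄ = Σ pᵢ·ℓᵢ = 0.11·3 + 0.09·3 + 0.24·3 + 0.31·3 + 0.25·1 = 2.5 bits/symbol.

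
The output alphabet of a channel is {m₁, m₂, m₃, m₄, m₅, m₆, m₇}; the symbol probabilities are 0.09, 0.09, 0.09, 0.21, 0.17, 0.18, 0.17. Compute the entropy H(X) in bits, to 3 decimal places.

H = −Σ pᵢ log₂ pᵢ.
−0.09·log₂(0.09) = 0.3127
−0.09·log₂(0.09) = 0.3127
−0.09·log₂(0.09) = 0.3127
−0.21·log₂(0.21) = 0.4728
−0.17·log₂(0.17) = 0.4346
−0.18·log₂(0.18) = 0.4453
−0.17·log₂(0.17) = 0.4346
Sum ≈ 2.7253 → 2.725 bits.

2.725 bits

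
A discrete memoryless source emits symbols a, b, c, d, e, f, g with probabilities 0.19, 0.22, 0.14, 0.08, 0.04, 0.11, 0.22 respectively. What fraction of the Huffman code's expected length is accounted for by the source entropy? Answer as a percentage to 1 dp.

Entropy H = −Σ p log₂ p ≈ 2.6410 bits.
Huffman merges: 1/25+2/25→3/25; 11/100+3/25→23/100; 7/50+19/100→33/100; 11/50+11/50→11/25; 23/100+33/100→14/25; 11/25+14/25→1. L = 67/25 ≈ 2.6800.
Efficiency = H/L = 2.6410/2.6800 = 98.5%.

98.5%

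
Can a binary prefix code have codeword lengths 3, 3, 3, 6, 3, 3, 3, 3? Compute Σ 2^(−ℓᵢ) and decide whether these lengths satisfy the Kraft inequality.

With common denominator 2^6 = 64: Σ 2^(−ℓᵢ) = 8/64 + 8/64 + 8/64 + 1/64 + 8/64 + 8/64 + 8/64 + 8/64 = 57/64 = 0.890625.
Kraft's inequality requires Σ ≤ 1; here Σ = 0.890625 ≤ 1, so such a prefix code exists.

0.890625; yes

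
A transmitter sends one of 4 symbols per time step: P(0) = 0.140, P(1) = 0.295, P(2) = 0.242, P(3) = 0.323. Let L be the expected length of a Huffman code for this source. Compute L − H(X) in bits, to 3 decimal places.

Entropy H = −Σ p log₂ p ≈ 1.9386 bits.
Huffman merges: 7/50+121/500→191/500; 59/200+323/1000→309/500; 191/500+309/500→1. L = 2 ≈ 2.0000.
L − H = 2.0000 − 1.9386 = 0.061 bits.

0.061 bits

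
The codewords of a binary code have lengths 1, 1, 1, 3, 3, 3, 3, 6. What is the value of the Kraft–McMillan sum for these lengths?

With common denominator 2^6 = 64: Σ 2^(−ℓᵢ) = 32/64 + 32/64 + 32/64 + 8/64 + 8/64 + 8/64 + 8/64 + 1/64 = 129/64 = 2.015625.

2.015625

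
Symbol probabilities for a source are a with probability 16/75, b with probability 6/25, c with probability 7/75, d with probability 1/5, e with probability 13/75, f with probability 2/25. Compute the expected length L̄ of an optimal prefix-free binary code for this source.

2.52 bits/symbol

Repeatedly combine the two least-probable nodes; the expected code length is the sum of the merged weights.
merge 2/25 + 7/75 → 13/75
merge 13/75 + 13/75 → 26/75
merge 1/5 + 16/75 → 31/75
merge 6/25 + 26/75 → 44/75
merge 31/75 + 44/75 → 1
L = 13/75 + 26/75 + 31/75 + 44/75 + 1 = 63/25 = 2.52 bits/symbol.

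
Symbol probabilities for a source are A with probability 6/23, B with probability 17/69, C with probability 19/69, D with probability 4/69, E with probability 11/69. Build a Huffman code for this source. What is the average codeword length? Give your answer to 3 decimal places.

Repeatedly combine the two least-probable nodes; the expected code length is the sum of the merged weights.
merge 4/69 + 11/69 → 5/23
merge 5/23 + 17/69 → 32/69
merge 6/23 + 19/69 → 37/69
merge 32/69 + 37/69 → 1
L = 5/23 + 32/69 + 37/69 + 1 = 51/23 ≈ 2.217 bits/symbol.

2.217 bits/symbol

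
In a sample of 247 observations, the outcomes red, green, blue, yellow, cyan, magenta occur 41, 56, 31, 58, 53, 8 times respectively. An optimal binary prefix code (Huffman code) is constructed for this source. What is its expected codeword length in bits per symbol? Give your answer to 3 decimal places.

Probabilities are the counts divided by 247.
Repeatedly combine the two least-probable nodes; the expected code length is the sum of the merged weights.
merge 8/247 + 31/247 → 3/19
merge 3/19 + 41/247 → 80/247
merge 53/247 + 56/247 → 109/247
merge 58/247 + 80/247 → 138/247
merge 109/247 + 138/247 → 1
L = 3/19 + 80/247 + 109/247 + 138/247 + 1 = 613/247 ≈ 2.482 bits/symbol.

2.482 bits/symbol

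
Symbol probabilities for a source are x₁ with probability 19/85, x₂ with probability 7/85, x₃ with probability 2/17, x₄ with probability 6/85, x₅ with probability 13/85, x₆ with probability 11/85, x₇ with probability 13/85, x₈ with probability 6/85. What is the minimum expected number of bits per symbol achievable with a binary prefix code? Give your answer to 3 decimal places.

Repeatedly combine the two least-probable nodes; the expected code length is the sum of the merged weights.
merge 6/85 + 6/85 → 12/85
merge 7/85 + 2/17 → 1/5
merge 11/85 + 12/85 → 23/85
merge 13/85 + 13/85 → 26/85
merge 1/5 + 19/85 → 36/85
merge 23/85 + 26/85 → 49/85
merge 36/85 + 49/85 → 1
L = 12/85 + 1/5 + 23/85 + 26/85 + 36/85 + 49/85 + 1 = 248/85 ≈ 2.918 bits/symbol.

2.918 bits/symbol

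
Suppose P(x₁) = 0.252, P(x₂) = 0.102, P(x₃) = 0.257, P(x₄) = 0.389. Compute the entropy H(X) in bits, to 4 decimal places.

1.8707 bits

H = −Σ pᵢ log₂ pᵢ.
−0.252·log₂(0.252) = 0.5011
−0.102·log₂(0.102) = 0.3359
−0.257·log₂(0.257) = 0.5038
−0.389·log₂(0.389) = 0.5299
Sum ≈ 1.8707 → 1.8707 bits.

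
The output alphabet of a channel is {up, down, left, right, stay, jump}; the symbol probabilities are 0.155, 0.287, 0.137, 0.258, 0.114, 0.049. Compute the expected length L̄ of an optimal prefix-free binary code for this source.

2.455 bits/symbol

Repeatedly combine the two least-probable nodes; the expected code length is the sum of the merged weights.
merge 49/1000 + 57/500 → 163/1000
merge 137/1000 + 31/200 → 73/250
merge 163/1000 + 129/500 → 421/1000
merge 287/1000 + 73/250 → 579/1000
merge 421/1000 + 579/1000 → 1
L = 163/1000 + 73/250 + 421/1000 + 579/1000 + 1 = 491/200 = 2.455 bits/symbol.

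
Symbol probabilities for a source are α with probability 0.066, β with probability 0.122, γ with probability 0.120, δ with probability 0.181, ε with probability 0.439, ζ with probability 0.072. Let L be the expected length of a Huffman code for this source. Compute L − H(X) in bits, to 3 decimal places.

Entropy H = −Σ p log₂ p ≈ 2.2372 bits.
Huffman merges: 33/500+9/125→69/500; 3/25+61/500→121/500; 69/500+181/1000→319/1000; 121/500+319/1000→561/1000; 439/1000+561/1000→1. L = 113/50 ≈ 2.2600.
L − H = 2.2600 − 2.2372 = 0.023 bits.

0.023 bits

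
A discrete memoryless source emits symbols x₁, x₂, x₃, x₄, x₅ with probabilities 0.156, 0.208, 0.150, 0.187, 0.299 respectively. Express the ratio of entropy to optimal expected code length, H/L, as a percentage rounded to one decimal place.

Entropy H = −Σ p log₂ p ≈ 2.2730 bits.
Huffman merges: 3/20+39/250→153/500; 187/1000+26/125→79/200; 299/1000+153/500→121/200; 79/200+121/200→1. L = 1153/500 ≈ 2.3060.
Efficiency = H/L = 2.2730/2.3060 = 98.6%.

98.6%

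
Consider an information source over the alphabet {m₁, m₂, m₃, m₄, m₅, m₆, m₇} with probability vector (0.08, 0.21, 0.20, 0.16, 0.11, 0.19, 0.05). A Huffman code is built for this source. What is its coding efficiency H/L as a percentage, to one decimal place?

98.3%

Entropy H = −Σ p log₂ p ≈ 2.6733 bits.
Huffman merges: 1/20+2/25→13/100; 11/100+13/100→6/25; 4/25+19/100→7/20; 1/5+21/100→41/100; 6/25+7/20→59/100; 41/100+59/100→1. L = 68/25 ≈ 2.7200.
Efficiency = H/L = 2.6733/2.7200 = 98.3%.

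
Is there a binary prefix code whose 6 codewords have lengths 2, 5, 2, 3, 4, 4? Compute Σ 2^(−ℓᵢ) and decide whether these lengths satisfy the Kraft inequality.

With common denominator 2^5 = 32: Σ 2^(−ℓᵢ) = 8/32 + 1/32 + 8/32 + 4/32 + 2/32 + 2/32 = 25/32 = 0.78125.
Kraft's inequality requires Σ ≤ 1; here Σ = 0.78125 ≤ 1, so such a prefix code exists.

0.78125; yes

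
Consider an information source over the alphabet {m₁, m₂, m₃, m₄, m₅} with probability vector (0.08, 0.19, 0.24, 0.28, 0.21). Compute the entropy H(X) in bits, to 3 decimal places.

2.228 bits

H = −Σ pᵢ log₂ pᵢ.
−0.08·log₂(0.08) = 0.2915
−0.19·log₂(0.19) = 0.4552
−0.24·log₂(0.24) = 0.4941
−0.28·log₂(0.28) = 0.5142
−0.21·log₂(0.21) = 0.4728
Sum ≈ 2.2279 → 2.228 bits.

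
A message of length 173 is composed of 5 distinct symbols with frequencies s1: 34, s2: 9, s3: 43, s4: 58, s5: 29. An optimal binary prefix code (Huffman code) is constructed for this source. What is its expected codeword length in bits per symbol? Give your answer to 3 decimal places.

Probabilities are the counts divided by 173.
Repeatedly combine the two least-probable nodes; the expected code length is the sum of the merged weights.
merge 9/173 + 29/173 → 38/173
merge 34/173 + 38/173 → 72/173
merge 43/173 + 58/173 → 101/173
merge 72/173 + 101/173 → 1
L = 38/173 + 72/173 + 101/173 + 1 = 384/173 ≈ 2.220 bits/symbol.

2.220 bits/symbol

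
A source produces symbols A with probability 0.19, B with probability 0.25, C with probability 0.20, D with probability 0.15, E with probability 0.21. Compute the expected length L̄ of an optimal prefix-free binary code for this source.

Repeatedly combine the two least-probable nodes; the expected code length is the sum of the merged weights.
merge 3/20 + 19/100 → 17/50
merge 1/5 + 21/100 → 41/100
merge 1/4 + 17/50 → 59/100
merge 41/100 + 59/100 → 1
L = 17/50 + 41/100 + 59/100 + 1 = 117/50 = 2.34 bits/symbol.

2.34 bits/symbol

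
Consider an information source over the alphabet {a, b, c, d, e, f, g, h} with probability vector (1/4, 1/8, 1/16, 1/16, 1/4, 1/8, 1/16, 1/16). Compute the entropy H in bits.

Each probability is a power of 1/2, so log₂(1/p) is an integer.
H = Σ p·log₂(1/p) = 1/4·2 + 1/8·3 + 1/16·4 + 1/16·4 + 1/4·2 + 1/8·3 + 1/16·4 + 1/16·4 = 2.75 bits.

2.75 bits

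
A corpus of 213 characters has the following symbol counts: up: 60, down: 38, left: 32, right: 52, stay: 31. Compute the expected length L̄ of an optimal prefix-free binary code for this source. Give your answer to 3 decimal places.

2.296 bits/symbol

Probabilities are the counts divided by 213.
Repeatedly combine the two least-probable nodes; the expected code length is the sum of the merged weights.
merge 31/213 + 32/213 → 21/71
merge 38/213 + 52/213 → 30/71
merge 20/71 + 21/71 → 41/71
merge 30/71 + 41/71 → 1
L = 21/71 + 30/71 + 41/71 + 1 = 163/71 ≈ 2.296 bits/symbol.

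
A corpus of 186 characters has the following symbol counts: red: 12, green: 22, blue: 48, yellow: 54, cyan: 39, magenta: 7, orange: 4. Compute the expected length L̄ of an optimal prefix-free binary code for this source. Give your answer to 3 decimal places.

2.425 bits/symbol

Probabilities are the counts divided by 186.
Repeatedly combine the two least-probable nodes; the expected code length is the sum of the merged weights.
merge 2/93 + 7/186 → 11/186
merge 11/186 + 2/31 → 23/186
merge 11/93 + 23/186 → 15/62
merge 13/62 + 15/62 → 14/31
merge 8/31 + 9/31 → 17/31
merge 14/31 + 17/31 → 1
L = 11/186 + 23/186 + 15/62 + 14/31 + 17/31 + 1 = 451/186 ≈ 2.425 bits/symbol.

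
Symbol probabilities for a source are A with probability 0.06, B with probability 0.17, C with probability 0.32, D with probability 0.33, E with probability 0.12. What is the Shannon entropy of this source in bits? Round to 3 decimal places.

2.099 bits

H = −Σ pᵢ log₂ pᵢ.
−0.06·log₂(0.06) = 0.2435
−0.17·log₂(0.17) = 0.4346
−0.32·log₂(0.32) = 0.5260
−0.33·log₂(0.33) = 0.5278
−0.12·log₂(0.12) = 0.3671
Sum ≈ 2.0990 → 2.099 bits.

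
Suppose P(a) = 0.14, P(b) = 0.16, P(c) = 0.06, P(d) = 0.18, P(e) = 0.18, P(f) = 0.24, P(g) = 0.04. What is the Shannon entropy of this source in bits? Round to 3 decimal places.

2.634 bits

H = −Σ pᵢ log₂ pᵢ.
−0.14·log₂(0.14) = 0.3971
−0.16·log₂(0.16) = 0.4230
−0.06·log₂(0.06) = 0.2435
−0.18·log₂(0.18) = 0.4453
−0.18·log₂(0.18) = 0.4453
−0.24·log₂(0.24) = 0.4941
−0.04·log₂(0.04) = 0.1858
Sum ≈ 2.6342 → 2.634 bits.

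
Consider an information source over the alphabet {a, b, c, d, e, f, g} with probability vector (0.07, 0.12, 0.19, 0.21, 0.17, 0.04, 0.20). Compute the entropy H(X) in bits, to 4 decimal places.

H = −Σ pᵢ log₂ pᵢ.
−0.07·log₂(0.07) = 0.2686
−0.12·log₂(0.12) = 0.3671
−0.19·log₂(0.19) = 0.4552
−0.21·log₂(0.21) = 0.4728
−0.17·log₂(0.17) = 0.4346
−0.04·log₂(0.04) = 0.1858
−0.20·log₂(0.20) = 0.4644
Sum ≈ 2.6484 → 2.6484 bits.

2.6484 bits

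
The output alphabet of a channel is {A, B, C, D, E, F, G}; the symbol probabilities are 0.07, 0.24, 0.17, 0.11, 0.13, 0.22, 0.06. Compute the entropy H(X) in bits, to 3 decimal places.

H = −Σ pᵢ log₂ pᵢ.
−0.07·log₂(0.07) = 0.2686
−0.24·log₂(0.24) = 0.4941
−0.17·log₂(0.17) = 0.4346
−0.11·log₂(0.11) = 0.3503
−0.13·log₂(0.13) = 0.3826
−0.22·log₂(0.22) = 0.4806
−0.06·log₂(0.06) = 0.2435
Sum ≈ 2.6543 → 2.654 bits.

2.654 bits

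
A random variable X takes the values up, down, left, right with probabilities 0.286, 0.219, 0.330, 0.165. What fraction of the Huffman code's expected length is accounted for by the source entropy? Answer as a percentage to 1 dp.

Entropy H = −Σ p log₂ p ≈ 1.9531 bits.
Huffman merges: 33/200+219/1000→48/125; 143/500+33/100→77/125; 48/125+77/125→1. L = 2 ≈ 2.0000.
Efficiency = H/L = 1.9531/2.0000 = 97.7%.

97.7%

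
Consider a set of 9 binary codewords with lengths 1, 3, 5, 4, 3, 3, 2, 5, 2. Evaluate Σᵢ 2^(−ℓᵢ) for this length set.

With common denominator 2^5 = 32: Σ 2^(−ℓᵢ) = 16/32 + 4/32 + 1/32 + 2/32 + 4/32 + 4/32 + 8/32 + 1/32 + 8/32 = 48/32 = 1.5.

1.5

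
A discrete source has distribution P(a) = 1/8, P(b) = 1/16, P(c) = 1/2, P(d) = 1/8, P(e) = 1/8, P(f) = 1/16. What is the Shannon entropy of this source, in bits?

2.125 bits

Each probability is a power of 1/2, so log₂(1/p) is an integer.
H = Σ p·log₂(1/p) = 1/8·3 + 1/16·4 + 1/2·1 + 1/8·3 + 1/8·3 + 1/16·4 = 2.125 bits.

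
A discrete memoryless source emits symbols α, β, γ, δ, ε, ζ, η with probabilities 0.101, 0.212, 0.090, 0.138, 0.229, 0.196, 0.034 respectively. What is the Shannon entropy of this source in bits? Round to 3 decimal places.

2.629 bits

H = −Σ pᵢ log₂ pᵢ.
−0.101·log₂(0.101) = 0.3341
−0.212·log₂(0.212) = 0.4744
−0.090·log₂(0.090) = 0.3127
−0.138·log₂(0.138) = 0.3943
−0.229·log₂(0.229) = 0.4870
−0.196·log₂(0.196) = 0.4608
−0.034·log₂(0.034) = 0.1659
Sum ≈ 2.6291 → 2.629 bits.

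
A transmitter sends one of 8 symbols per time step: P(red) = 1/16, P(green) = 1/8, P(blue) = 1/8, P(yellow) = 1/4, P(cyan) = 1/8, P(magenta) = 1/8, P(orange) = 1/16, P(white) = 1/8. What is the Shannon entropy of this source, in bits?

2.875 bits

Each probability is a power of 1/2, so log₂(1/p) is an integer.
H = Σ p·log₂(1/p) = 1/16·4 + 1/8·3 + 1/8·3 + 1/4·2 + 1/8·3 + 1/8·3 + 1/16·4 + 1/8·3 = 2.875 bits.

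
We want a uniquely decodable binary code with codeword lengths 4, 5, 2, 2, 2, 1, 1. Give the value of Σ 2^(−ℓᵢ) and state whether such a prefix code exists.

1.84375; no

With common denominator 2^5 = 32: Σ 2^(−ℓᵢ) = 2/32 + 1/32 + 8/32 + 8/32 + 8/32 + 16/32 + 16/32 = 59/32 = 1.84375.
Kraft's inequality requires Σ ≤ 1; here Σ = 1.84375 > 1, so no such prefix code exists.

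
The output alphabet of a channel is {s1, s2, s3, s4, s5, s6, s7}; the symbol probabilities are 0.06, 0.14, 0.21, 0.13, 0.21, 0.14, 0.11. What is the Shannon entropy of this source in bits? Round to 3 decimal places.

2.716 bits

H = −Σ pᵢ log₂ pᵢ.
−0.06·log₂(0.06) = 0.2435
−0.14·log₂(0.14) = 0.3971
−0.21·log₂(0.21) = 0.4728
−0.13·log₂(0.13) = 0.3826
−0.21·log₂(0.21) = 0.4728
−0.14·log₂(0.14) = 0.3971
−0.11·log₂(0.11) = 0.3503
Sum ≈ 2.7163 → 2.716 bits.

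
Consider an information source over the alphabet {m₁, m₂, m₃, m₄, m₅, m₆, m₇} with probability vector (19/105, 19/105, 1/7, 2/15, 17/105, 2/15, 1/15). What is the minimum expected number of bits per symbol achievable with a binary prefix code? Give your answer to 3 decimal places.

Repeatedly combine the two least-probable nodes; the expected code length is the sum of the merged weights.
merge 1/15 + 2/15 → 1/5
merge 2/15 + 1/7 → 29/105
merge 17/105 + 19/105 → 12/35
merge 19/105 + 1/5 → 8/21
merge 29/105 + 12/35 → 13/21
merge 8/21 + 13/21 → 1
L = 1/5 + 29/105 + 12/35 + 8/21 + 13/21 + 1 = 296/105 ≈ 2.819 bits/symbol.

2.819 bits/symbol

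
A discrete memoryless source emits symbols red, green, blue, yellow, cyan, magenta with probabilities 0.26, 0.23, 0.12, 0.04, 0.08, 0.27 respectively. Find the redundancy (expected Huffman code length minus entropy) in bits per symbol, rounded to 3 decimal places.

0.013 bits

Entropy H = −Σ p log₂ p ≈ 2.3473 bits.
Huffman merges: 1/25+2/25→3/25; 3/25+3/25→6/25; 23/100+6/25→47/100; 13/50+27/100→53/100; 47/100+53/100→1. L = 59/25 ≈ 2.3600.
L − H = 2.3600 − 2.3473 = 0.013 bits.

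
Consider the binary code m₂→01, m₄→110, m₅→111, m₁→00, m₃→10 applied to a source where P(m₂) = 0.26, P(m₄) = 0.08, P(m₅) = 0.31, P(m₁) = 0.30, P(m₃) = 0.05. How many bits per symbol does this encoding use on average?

2.39 bits/symbol

L̄ = Σ pᵢ·ℓᵢ = 0.26·2 + 0.08·3 + 0.31·3 + 0.30·2 + 0.05·2 = 2.39 bits/symbol.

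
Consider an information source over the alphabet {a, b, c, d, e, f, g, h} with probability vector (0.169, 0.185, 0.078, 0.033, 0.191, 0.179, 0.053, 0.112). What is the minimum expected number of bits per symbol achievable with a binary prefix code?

2.874 bits/symbol

Repeatedly combine the two least-probable nodes; the expected code length is the sum of the merged weights.
merge 33/1000 + 53/1000 → 43/500
merge 39/500 + 43/500 → 41/250
merge 14/125 + 41/250 → 69/250
merge 169/1000 + 179/1000 → 87/250
merge 37/200 + 191/1000 → 47/125
merge 69/250 + 87/250 → 78/125
merge 47/125 + 78/125 → 1
L = 43/500 + 41/250 + 69/250 + 87/250 + 47/125 + 78/125 + 1 = 1437/500 = 2.874 bits/symbol.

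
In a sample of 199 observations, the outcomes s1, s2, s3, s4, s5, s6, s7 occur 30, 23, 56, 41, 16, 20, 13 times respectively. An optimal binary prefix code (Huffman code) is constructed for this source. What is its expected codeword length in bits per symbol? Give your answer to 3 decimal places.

2.658 bits/symbol

Probabilities are the counts divided by 199.
Repeatedly combine the two least-probable nodes; the expected code length is the sum of the merged weights.
merge 13/199 + 16/199 → 29/199
merge 20/199 + 23/199 → 43/199
merge 29/199 + 30/199 → 59/199
merge 41/199 + 43/199 → 84/199
merge 56/199 + 59/199 → 115/199
merge 84/199 + 115/199 → 1
L = 29/199 + 43/199 + 59/199 + 84/199 + 115/199 + 1 = 529/199 ≈ 2.658 bits/symbol.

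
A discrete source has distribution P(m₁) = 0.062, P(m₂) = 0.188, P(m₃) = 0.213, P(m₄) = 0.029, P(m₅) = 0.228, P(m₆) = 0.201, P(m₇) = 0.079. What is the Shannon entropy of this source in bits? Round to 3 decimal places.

2.566 bits

H = −Σ pᵢ log₂ pᵢ.
−0.062·log₂(0.062) = 0.2487
−0.188·log₂(0.188) = 0.4533
−0.213·log₂(0.213) = 0.4752
−0.029·log₂(0.029) = 0.1481
−0.228·log₂(0.228) = 0.4863
−0.201·log₂(0.201) = 0.4653
−0.079·log₂(0.079) = 0.2893
Sum ≈ 2.5662 → 2.566 bits.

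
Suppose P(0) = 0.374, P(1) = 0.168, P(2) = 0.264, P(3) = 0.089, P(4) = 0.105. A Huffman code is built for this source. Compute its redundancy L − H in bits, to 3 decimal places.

0.060 bits

Entropy H = −Σ p log₂ p ≈ 2.1223 bits.
Huffman merges: 89/1000+21/200→97/500; 21/125+97/500→181/500; 33/125+181/500→313/500; 187/500+313/500→1. L = 1091/500 ≈ 2.1820.
L − H = 2.1820 − 2.1223 = 0.060 bits.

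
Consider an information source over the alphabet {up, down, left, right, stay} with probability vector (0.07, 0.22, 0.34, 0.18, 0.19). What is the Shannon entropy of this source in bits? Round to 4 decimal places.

2.1788 bits

H = −Σ pᵢ log₂ pᵢ.
−0.07·log₂(0.07) = 0.2686
−0.22·log₂(0.22) = 0.4806
−0.34·log₂(0.34) = 0.5292
−0.18·log₂(0.18) = 0.4453
−0.19·log₂(0.19) = 0.4552
Sum ≈ 2.1788 → 2.1788 bits.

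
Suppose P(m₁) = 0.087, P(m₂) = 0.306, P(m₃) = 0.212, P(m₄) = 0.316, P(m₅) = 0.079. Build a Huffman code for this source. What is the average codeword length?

2.166 bits/symbol

Repeatedly combine the two least-probable nodes; the expected code length is the sum of the merged weights.
merge 79/1000 + 87/1000 → 83/500
merge 83/500 + 53/250 → 189/500
merge 153/500 + 79/250 → 311/500
merge 189/500 + 311/500 → 1
L = 83/500 + 189/500 + 311/500 + 1 = 1083/500 = 2.166 bits/symbol.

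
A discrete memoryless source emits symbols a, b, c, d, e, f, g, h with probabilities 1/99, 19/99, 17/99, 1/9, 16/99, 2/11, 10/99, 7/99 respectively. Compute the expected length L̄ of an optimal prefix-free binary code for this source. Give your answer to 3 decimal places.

2.889 bits/symbol

Repeatedly combine the two least-probable nodes; the expected code length is the sum of the merged weights.
merge 1/99 + 7/99 → 8/99
merge 8/99 + 10/99 → 2/11
merge 1/9 + 16/99 → 3/11
merge 17/99 + 2/11 → 35/99
merge 2/11 + 19/99 → 37/99
merge 3/11 + 35/99 → 62/99
merge 37/99 + 62/99 → 1
L = 8/99 + 2/11 + 3/11 + 35/99 + 37/99 + 62/99 + 1 = 26/9 ≈ 2.889 bits/symbol.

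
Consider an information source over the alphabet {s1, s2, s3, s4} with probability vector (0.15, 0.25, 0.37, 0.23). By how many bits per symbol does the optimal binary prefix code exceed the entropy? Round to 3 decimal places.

0.071 bits

Entropy H = −Σ p log₂ p ≈ 1.9289 bits.
Huffman merges: 3/20+23/100→19/50; 1/4+37/100→31/50; 19/50+31/50→1. L = 2 ≈ 2.0000.
L − H = 2.0000 − 1.9289 = 0.071 bits.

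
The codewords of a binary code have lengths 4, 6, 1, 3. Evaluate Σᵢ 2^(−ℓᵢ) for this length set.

0.703125

With common denominator 2^6 = 64: Σ 2^(−ℓᵢ) = 4/64 + 1/64 + 32/64 + 8/64 = 45/64 = 0.703125.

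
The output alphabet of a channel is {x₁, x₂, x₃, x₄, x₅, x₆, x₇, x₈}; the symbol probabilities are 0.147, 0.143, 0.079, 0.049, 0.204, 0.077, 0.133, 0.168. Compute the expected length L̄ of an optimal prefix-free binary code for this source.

Repeatedly combine the two least-probable nodes; the expected code length is the sum of the merged weights.
merge 49/1000 + 77/1000 → 63/500
merge 79/1000 + 63/500 → 41/200
merge 133/1000 + 143/1000 → 69/250
merge 147/1000 + 21/125 → 63/200
merge 51/250 + 41/200 → 409/1000
merge 69/250 + 63/200 → 591/1000
merge 409/1000 + 591/1000 → 1
L = 63/500 + 41/200 + 69/250 + 63/200 + 409/1000 + 591/1000 + 1 = 1461/500 = 2.922 bits/symbol.

2.922 bits/symbol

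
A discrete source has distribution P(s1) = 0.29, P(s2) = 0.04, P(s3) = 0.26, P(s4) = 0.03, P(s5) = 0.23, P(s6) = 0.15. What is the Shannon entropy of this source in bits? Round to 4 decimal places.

2.2589 bits

H = −Σ pᵢ log₂ pᵢ.
−0.29·log₂(0.29) = 0.5179
−0.04·log₂(0.04) = 0.1858
−0.26·log₂(0.26) = 0.5053
−0.03·log₂(0.03) = 0.1518
−0.23·log₂(0.23) = 0.4877
−0.15·log₂(0.15) = 0.4105
Sum ≈ 2.2589 → 2.2589 bits.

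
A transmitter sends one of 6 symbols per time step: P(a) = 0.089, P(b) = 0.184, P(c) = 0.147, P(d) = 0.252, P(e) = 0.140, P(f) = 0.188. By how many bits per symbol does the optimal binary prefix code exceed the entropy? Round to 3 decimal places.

0.042 bits

Entropy H = −Σ p log₂ p ≈ 2.5181 bits.
Huffman merges: 89/1000+7/50→229/1000; 147/1000+23/125→331/1000; 47/250+229/1000→417/1000; 63/250+331/1000→583/1000; 417/1000+583/1000→1. L = 64/25 ≈ 2.5600.
L − H = 2.5600 − 2.5181 = 0.042 bits.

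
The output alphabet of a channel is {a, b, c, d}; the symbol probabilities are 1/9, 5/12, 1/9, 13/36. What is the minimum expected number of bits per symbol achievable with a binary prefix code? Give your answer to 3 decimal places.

1.806 bits/symbol

Repeatedly combine the two least-probable nodes; the expected code length is the sum of the merged weights.
merge 1/9 + 1/9 → 2/9
merge 2/9 + 13/36 → 7/12
merge 5/12 + 7/12 → 1
L = 2/9 + 7/12 + 1 = 65/36 ≈ 1.806 bits/symbol.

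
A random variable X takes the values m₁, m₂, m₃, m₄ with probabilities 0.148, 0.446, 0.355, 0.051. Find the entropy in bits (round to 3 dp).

1.677 bits

H = −Σ pᵢ log₂ pᵢ.
−0.148·log₂(0.148) = 0.4079
−0.446·log₂(0.446) = 0.5195
−0.355·log₂(0.355) = 0.5304
−0.051·log₂(0.051) = 0.2190
Sum ≈ 1.6768 → 1.677 bits.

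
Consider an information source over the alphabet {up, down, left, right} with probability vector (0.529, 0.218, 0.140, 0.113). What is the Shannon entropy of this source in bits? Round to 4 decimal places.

1.7176 bits

H = −Σ pᵢ log₂ pᵢ.
−0.529·log₂(0.529) = 0.4860
−0.218·log₂(0.218) = 0.4791
−0.140·log₂(0.140) = 0.3971
−0.113·log₂(0.113) = 0.3555
Sum ≈ 1.7176 → 1.7176 bits.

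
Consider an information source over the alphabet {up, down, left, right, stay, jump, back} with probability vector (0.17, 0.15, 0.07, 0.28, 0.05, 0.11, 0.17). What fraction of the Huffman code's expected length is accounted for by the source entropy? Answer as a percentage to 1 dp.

Entropy H = −Σ p log₂ p ≈ 2.6289 bits.
Huffman merges: 1/20+7/100→3/25; 11/100+3/25→23/100; 3/20+17/100→8/25; 17/100+23/100→2/5; 7/25+8/25→3/5; 2/5+3/5→1. L = 267/100 ≈ 2.6700.
Efficiency = H/L = 2.6289/2.6700 = 98.5%.

98.5%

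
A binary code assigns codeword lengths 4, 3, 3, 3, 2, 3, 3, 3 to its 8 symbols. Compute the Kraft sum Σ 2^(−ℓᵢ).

1.0625

With common denominator 2^4 = 16: Σ 2^(−ℓᵢ) = 1/16 + 2/16 + 2/16 + 2/16 + 4/16 + 2/16 + 2/16 + 2/16 = 17/16 = 1.0625.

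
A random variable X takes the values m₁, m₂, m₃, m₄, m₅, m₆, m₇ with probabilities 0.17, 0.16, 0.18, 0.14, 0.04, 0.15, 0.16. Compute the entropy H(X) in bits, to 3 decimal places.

2.719 bits

H = −Σ pᵢ log₂ pᵢ.
−0.17·log₂(0.17) = 0.4346
−0.16·log₂(0.16) = 0.4230
−0.18·log₂(0.18) = 0.4453
−0.14·log₂(0.14) = 0.3971
−0.04·log₂(0.04) = 0.1858
−0.15·log₂(0.15) = 0.4105
−0.16·log₂(0.16) = 0.4230
Sum ≈ 2.7193 → 2.719 bits.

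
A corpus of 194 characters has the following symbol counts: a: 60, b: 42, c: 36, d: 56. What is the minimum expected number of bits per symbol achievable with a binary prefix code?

Probabilities are the counts divided by 194.
Repeatedly combine the two least-probable nodes; the expected code length is the sum of the merged weights.
merge 18/97 + 21/97 → 39/97
merge 28/97 + 30/97 → 58/97
merge 39/97 + 58/97 → 1
L = 39/97 + 58/97 + 1 = 2 bits/symbol.

2 bits/symbol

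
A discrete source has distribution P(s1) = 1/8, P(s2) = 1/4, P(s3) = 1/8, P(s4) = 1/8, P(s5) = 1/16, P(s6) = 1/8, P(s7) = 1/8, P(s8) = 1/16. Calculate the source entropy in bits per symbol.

2.875 bits

Each probability is a power of 1/2, so log₂(1/p) is an integer.
H = Σ p·log₂(1/p) = 1/8·3 + 1/4·2 + 1/8·3 + 1/8·3 + 1/16·4 + 1/8·3 + 1/8·3 + 1/16·4 = 2.875 bits.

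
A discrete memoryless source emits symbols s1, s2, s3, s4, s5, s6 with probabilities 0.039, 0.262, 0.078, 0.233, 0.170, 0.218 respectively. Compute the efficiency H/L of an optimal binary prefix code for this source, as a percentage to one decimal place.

Entropy H = −Σ p log₂ p ≈ 2.3792 bits.
Huffman merges: 39/1000+39/500→117/1000; 117/1000+17/100→287/1000; 109/500+233/1000→451/1000; 131/500+287/1000→549/1000; 451/1000+549/1000→1. L = 601/250 ≈ 2.4040.
Efficiency = H/L = 2.3792/2.4040 = 99.0%.

99.0%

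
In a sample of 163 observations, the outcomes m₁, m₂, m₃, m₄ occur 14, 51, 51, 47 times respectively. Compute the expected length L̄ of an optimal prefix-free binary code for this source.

2 bits/symbol

Probabilities are the counts divided by 163.
Repeatedly combine the two least-probable nodes; the expected code length is the sum of the merged weights.
merge 14/163 + 47/163 → 61/163
merge 51/163 + 51/163 → 102/163
merge 61/163 + 102/163 → 1
L = 61/163 + 102/163 + 1 = 2 bits/symbol.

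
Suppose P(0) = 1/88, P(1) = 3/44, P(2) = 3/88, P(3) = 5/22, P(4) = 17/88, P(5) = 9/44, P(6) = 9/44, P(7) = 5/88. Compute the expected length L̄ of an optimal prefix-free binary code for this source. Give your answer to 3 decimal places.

2.682 bits/symbol

Repeatedly combine the two least-probable nodes; the expected code length is the sum of the merged weights.
merge 1/88 + 3/88 → 1/22
merge 1/22 + 5/88 → 9/88
merge 3/44 + 9/88 → 15/88
merge 15/88 + 17/88 → 4/11
merge 9/44 + 9/44 → 9/22
merge 5/22 + 4/11 → 13/22
merge 9/22 + 13/22 → 1
L = 1/22 + 9/88 + 15/88 + 4/11 + 9/22 + 13/22 + 1 = 59/22 ≈ 2.682 bits/symbol.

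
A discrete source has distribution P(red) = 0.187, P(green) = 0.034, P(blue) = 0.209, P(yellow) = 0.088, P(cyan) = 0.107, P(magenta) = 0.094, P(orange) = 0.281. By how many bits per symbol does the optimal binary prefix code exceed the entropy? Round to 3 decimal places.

Entropy H = −Σ p log₂ p ≈ 2.5790 bits.
Huffman merges: 17/500+11/125→61/500; 47/500+107/1000→201/1000; 61/500+187/1000→309/1000; 201/1000+209/1000→41/100; 281/1000+309/1000→59/100; 41/100+59/100→1. L = 329/125 ≈ 2.6320.
L − H = 2.6320 − 2.5790 = 0.053 bits.

0.053 bits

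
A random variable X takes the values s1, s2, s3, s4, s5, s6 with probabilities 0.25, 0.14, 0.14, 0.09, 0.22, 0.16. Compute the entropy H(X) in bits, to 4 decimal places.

2.5105 bits

H = −Σ pᵢ log₂ pᵢ.
−0.25·log₂(0.25) = 0.5000
−0.14·log₂(0.14) = 0.3971
−0.14·log₂(0.14) = 0.3971
−0.09·log₂(0.09) = 0.3127
−0.22·log₂(0.22) = 0.4806
−0.16·log₂(0.16) = 0.4230
Sum ≈ 2.5105 → 2.5105 bits.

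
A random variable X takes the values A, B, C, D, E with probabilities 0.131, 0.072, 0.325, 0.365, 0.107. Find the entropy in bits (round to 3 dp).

H = −Σ pᵢ log₂ pᵢ.
−0.131·log₂(0.131) = 0.3841
−0.072·log₂(0.072) = 0.2733
−0.325·log₂(0.325) = 0.5270
−0.365·log₂(0.365) = 0.5307
−0.107·log₂(0.107) = 0.3450
Sum ≈ 2.0601 → 2.060 bits.

2.060 bits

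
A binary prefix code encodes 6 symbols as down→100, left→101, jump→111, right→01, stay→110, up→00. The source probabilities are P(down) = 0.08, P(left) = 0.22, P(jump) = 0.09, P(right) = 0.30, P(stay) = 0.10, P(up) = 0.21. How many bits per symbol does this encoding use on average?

L̄ = Σ pᵢ·ℓᵢ = 0.08·3 + 0.22·3 + 0.09·3 + 0.30·2 + 0.10·3 + 0.21·2 = 2.49 bits/symbol.

2.49 bits/symbol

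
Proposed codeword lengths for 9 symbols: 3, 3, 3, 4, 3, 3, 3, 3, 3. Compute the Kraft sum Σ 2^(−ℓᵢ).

With common denominator 2^4 = 16: Σ 2^(−ℓᵢ) = 2/16 + 2/16 + 2/16 + 1/16 + 2/16 + 2/16 + 2/16 + 2/16 + 2/16 = 17/16 = 1.0625.

1.0625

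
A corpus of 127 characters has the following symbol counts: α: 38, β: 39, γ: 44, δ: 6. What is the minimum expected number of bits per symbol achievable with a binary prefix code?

Probabilities are the counts divided by 127.
Repeatedly combine the two least-probable nodes; the expected code length is the sum of the merged weights.
merge 6/127 + 38/127 → 44/127
merge 39/127 + 44/127 → 83/127
merge 44/127 + 83/127 → 1
L = 44/127 + 83/127 + 1 = 2 bits/symbol.

2 bits/symbol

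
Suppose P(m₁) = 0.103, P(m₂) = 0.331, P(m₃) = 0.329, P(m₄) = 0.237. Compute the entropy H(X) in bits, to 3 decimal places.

1.886 bits

H = −Σ pᵢ log₂ pᵢ.
−0.103·log₂(0.103) = 0.3378
−0.331·log₂(0.331) = 0.5280
−0.329·log₂(0.329) = 0.5277
−0.237·log₂(0.237) = 0.4923
Sum ≈ 1.8857 → 1.886 bits.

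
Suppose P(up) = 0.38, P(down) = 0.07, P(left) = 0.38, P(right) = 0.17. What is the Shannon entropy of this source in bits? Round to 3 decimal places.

1.764 bits

H = −Σ pᵢ log₂ pᵢ.
−0.38·log₂(0.38) = 0.5305
−0.07·log₂(0.07) = 0.2686
−0.38·log₂(0.38) = 0.5305
−0.17·log₂(0.17) = 0.4346
Sum ≈ 1.7640 → 1.764 bits.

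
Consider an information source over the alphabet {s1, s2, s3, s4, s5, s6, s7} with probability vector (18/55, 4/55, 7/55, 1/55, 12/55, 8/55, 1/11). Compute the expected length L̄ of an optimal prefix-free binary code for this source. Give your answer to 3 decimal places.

2.545 bits/symbol

Repeatedly combine the two least-probable nodes; the expected code length is the sum of the merged weights.
merge 1/55 + 4/55 → 1/11
merge 1/11 + 1/11 → 2/11
merge 7/55 + 8/55 → 3/11
merge 2/11 + 12/55 → 2/5
merge 3/11 + 18/55 → 3/5
merge 2/5 + 3/5 → 1
L = 1/11 + 2/11 + 3/11 + 2/5 + 3/5 + 1 = 28/11 ≈ 2.545 bits/symbol.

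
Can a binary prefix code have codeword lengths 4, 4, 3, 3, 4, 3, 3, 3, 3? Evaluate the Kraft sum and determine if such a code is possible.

With common denominator 2^4 = 16: Σ 2^(−ℓᵢ) = 1/16 + 1/16 + 2/16 + 2/16 + 1/16 + 2/16 + 2/16 + 2/16 + 2/16 = 15/16 = 0.9375.
Kraft's inequality requires Σ ≤ 1; here Σ = 0.9375 ≤ 1, so such a prefix code exists.

0.9375; yes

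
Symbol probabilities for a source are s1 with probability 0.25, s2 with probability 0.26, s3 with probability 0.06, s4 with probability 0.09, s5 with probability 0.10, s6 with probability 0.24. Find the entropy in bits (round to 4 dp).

H = −Σ pᵢ log₂ pᵢ.
−0.25·log₂(0.25) = 0.5000
−0.26·log₂(0.26) = 0.5053
−0.06·log₂(0.06) = 0.2435
−0.09·log₂(0.09) = 0.3127
−0.10·log₂(0.10) = 0.3322
−0.24·log₂(0.24) = 0.4941
Sum ≈ 2.3878 → 2.3878 bits.

2.3878 bits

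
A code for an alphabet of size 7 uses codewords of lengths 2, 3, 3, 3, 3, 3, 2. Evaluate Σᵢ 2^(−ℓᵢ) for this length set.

1.125

With common denominator 2^3 = 8: Σ 2^(−ℓᵢ) = 2/8 + 1/8 + 1/8 + 1/8 + 1/8 + 1/8 + 2/8 = 9/8 = 1.125.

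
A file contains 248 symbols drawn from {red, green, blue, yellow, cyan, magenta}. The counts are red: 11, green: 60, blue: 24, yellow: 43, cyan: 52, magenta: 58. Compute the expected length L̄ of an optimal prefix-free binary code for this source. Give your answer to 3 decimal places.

Probabilities are the counts divided by 248.
Repeatedly combine the two least-probable nodes; the expected code length is the sum of the merged weights.
merge 11/248 + 3/31 → 35/248
merge 35/248 + 43/248 → 39/124
merge 13/62 + 29/124 → 55/124
merge 15/62 + 39/124 → 69/124
merge 55/124 + 69/124 → 1
L = 35/248 + 39/124 + 55/124 + 69/124 + 1 = 609/248 ≈ 2.456 bits/symbol.

2.456 bits/symbol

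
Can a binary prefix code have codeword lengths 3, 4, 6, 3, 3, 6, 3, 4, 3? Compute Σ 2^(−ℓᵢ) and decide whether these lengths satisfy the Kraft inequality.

With common denominator 2^6 = 64: Σ 2^(−ℓᵢ) = 8/64 + 4/64 + 1/64 + 8/64 + 8/64 + 1/64 + 8/64 + 4/64 + 8/64 = 50/64 = 0.78125.
Kraft's inequality requires Σ ≤ 1; here Σ = 0.78125 ≤ 1, so such a prefix code exists.

0.78125; yes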